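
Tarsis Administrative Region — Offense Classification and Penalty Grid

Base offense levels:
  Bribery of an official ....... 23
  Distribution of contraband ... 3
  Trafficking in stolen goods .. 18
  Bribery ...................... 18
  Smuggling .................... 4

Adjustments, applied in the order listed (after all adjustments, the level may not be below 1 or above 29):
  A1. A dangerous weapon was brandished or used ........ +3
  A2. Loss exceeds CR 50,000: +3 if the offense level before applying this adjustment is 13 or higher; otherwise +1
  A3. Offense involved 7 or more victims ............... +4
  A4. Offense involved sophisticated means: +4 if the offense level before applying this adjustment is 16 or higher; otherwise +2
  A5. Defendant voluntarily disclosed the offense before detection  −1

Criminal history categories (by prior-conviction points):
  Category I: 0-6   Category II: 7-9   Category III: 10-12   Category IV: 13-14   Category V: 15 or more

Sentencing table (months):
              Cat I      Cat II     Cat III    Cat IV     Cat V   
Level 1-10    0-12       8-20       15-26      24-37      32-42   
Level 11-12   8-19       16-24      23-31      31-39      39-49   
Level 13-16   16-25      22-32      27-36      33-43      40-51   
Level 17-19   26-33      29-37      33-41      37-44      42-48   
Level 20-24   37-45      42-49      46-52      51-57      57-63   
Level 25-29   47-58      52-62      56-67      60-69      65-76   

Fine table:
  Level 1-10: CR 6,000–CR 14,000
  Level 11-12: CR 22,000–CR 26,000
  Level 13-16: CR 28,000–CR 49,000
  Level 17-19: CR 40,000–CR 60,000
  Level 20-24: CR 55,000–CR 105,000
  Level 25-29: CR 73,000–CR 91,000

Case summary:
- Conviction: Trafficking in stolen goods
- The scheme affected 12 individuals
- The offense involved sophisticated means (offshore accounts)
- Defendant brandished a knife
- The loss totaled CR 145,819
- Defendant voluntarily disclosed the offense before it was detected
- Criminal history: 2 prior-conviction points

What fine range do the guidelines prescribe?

Base offense level for trafficking in stolen goods: 18.
A1 applies: 18 + 3 = 21.
A2 applies (level before this adjustment is 21 ≥ 13, so +3): 21 + 3 = 24.
A3 applies: 24 + 4 = 28.
A4 applies (level before this adjustment is 28 ≥ 16, so +4): 28 + 4 = 32.
A5 applies: 32 − 1 = 31.
Level 31 exceeds the maximum of 29; capped at 29.
Final offense level: 29.
Level 29 falls in the 25-29 band.
Fine table: Level 25-29 → CR 73,000–CR 91,000.

CR 73,000–CR 91,000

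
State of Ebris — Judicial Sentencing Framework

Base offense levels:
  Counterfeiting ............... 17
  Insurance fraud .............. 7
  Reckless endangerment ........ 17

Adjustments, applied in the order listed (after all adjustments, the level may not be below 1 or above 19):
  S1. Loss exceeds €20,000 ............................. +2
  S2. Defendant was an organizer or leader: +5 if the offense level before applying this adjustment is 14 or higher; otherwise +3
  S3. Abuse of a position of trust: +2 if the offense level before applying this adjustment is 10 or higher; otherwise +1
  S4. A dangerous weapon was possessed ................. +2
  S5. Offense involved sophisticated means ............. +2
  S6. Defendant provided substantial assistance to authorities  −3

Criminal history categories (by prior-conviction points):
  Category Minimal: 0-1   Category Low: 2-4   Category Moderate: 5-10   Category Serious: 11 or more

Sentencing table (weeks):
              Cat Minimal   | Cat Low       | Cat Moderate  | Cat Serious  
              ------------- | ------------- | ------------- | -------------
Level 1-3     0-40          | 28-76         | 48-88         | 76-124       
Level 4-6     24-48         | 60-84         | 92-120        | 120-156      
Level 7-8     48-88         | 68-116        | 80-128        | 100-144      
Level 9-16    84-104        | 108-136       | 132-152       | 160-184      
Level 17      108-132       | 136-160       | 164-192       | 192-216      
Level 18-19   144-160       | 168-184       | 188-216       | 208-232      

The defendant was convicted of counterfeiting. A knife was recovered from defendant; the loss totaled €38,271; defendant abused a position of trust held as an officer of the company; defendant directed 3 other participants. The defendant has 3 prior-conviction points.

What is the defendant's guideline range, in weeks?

168-184 weeks

Base offense level for counterfeiting: 17.
S1 applies: 17 + 2 = 19.
S2 applies (level before this adjustment is 19 ≥ 14, so +5): 19 + 5 = 24.
S3 applies (level before this adjustment is 24 ≥ 10, so +2): 24 + 2 = 26.
S4 applies: 26 + 2 = 28.
Level 28 exceeds the maximum of 19; capped at 19.
Final offense level: 19.
Criminal history: 3 prior points → Category Low (2-4).
Level 19 falls in the 18-19 band.
Grid: Level 18-19 × Category Low = 168-184 weeks.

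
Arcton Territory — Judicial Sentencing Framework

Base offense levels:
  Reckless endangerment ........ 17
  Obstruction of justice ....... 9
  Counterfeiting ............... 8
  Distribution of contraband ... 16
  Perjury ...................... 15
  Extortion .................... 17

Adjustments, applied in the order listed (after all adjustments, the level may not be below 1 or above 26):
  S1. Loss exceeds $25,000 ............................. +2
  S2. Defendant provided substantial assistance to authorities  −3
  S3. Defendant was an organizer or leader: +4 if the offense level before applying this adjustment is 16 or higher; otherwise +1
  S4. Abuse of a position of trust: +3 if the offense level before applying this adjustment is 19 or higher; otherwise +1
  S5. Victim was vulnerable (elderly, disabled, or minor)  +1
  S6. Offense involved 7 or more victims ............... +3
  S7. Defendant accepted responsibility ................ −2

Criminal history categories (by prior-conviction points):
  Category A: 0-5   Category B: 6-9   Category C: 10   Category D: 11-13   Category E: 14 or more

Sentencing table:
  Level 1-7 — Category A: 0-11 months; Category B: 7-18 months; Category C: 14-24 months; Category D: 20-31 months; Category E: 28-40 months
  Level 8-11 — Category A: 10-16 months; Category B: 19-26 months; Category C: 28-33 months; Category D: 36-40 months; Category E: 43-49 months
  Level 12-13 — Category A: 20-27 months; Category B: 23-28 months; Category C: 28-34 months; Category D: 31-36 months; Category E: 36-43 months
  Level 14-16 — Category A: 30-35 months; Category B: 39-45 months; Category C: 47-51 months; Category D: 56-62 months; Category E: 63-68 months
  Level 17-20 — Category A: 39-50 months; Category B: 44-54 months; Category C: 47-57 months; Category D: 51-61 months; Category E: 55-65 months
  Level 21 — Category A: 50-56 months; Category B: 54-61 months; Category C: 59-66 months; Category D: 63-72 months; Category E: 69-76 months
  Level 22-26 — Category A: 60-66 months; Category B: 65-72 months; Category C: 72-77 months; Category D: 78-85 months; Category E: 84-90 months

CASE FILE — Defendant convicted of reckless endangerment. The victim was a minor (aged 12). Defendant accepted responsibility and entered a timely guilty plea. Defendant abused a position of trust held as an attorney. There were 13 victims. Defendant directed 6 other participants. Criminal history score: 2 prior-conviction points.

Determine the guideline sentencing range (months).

Base offense level for reckless endangerment: 17.
S3 applies (level before this adjustment is 17 ≥ 16, so +4): 17 + 4 = 21.
S4 applies (level before this adjustment is 21 ≥ 19, so +3): 21 + 3 = 24.
S5 applies: 24 + 1 = 25.
S6 applies: 25 + 3 = 28.
S7 applies: 28 − 2 = 26.
Final offense level: 26.
Criminal history: 2 prior points → Category A (0-5).
Level 26 falls in the 22-26 band.
Grid: Level 22-26 × Category A = 60-66 months.

60-66 months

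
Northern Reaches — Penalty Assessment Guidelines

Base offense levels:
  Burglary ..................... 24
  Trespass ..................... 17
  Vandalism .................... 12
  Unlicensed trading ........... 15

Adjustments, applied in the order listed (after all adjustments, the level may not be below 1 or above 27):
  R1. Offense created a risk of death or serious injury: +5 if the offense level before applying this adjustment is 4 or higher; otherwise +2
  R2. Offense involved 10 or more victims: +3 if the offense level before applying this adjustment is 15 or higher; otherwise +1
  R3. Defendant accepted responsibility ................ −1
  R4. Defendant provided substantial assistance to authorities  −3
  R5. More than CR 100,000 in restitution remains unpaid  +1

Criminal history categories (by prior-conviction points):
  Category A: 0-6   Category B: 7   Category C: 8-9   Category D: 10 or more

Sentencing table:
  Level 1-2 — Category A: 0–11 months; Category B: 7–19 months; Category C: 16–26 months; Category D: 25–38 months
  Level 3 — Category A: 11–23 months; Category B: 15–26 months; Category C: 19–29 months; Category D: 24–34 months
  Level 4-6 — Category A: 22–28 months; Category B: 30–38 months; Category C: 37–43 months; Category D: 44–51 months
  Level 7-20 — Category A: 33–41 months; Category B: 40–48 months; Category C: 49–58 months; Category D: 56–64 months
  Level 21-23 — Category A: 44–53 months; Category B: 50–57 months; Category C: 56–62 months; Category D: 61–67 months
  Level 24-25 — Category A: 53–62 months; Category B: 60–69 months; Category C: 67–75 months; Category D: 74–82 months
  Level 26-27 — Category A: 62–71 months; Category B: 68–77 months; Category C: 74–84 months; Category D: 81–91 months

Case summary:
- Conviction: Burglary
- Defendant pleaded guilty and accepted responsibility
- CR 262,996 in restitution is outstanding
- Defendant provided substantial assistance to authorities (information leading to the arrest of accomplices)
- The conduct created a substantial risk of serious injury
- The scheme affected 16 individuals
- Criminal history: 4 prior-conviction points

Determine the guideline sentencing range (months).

Base offense level for burglary: 24.
R1 applies (level before this adjustment is 24 ≥ 4, so +5): 24 + 5 = 29.
R2 applies (level before this adjustment is 29 ≥ 15, so +3): 29 + 3 = 32.
R3 applies: 32 − 1 = 31.
R4 applies: 31 − 3 = 28.
R5 applies: 28 + 1 = 29.
Level 29 exceeds the maximum of 27; capped at 27.
Final offense level: 27.
Criminal history: 4 prior points → Category A (0-6).
Level 27 falls in the 26-27 band.
Grid: Level 26-27 × Category A = 62-71 months.

62-71 months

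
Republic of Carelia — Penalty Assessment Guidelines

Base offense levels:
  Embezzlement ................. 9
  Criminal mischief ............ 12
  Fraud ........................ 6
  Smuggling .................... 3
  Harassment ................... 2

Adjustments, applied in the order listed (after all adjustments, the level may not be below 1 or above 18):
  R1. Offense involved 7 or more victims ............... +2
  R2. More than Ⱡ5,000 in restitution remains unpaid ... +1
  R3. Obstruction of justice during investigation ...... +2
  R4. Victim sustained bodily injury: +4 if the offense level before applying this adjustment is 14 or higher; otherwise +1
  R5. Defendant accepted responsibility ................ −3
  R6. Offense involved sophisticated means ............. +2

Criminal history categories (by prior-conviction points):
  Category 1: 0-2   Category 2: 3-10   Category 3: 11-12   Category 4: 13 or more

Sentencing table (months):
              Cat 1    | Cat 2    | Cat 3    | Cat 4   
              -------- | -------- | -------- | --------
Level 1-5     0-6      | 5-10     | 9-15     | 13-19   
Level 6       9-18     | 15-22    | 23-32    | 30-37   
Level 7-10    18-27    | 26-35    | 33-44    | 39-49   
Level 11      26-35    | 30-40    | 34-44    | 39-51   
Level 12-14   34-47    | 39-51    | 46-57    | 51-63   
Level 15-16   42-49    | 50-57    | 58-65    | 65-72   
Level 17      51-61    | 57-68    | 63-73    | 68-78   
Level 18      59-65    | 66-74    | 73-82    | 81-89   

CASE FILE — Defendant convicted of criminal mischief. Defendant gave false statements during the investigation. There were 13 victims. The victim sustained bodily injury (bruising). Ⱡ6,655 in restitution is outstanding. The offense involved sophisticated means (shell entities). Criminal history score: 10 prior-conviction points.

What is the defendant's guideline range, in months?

Base offense level for criminal mischief: 12.
R1 applies: 12 + 2 = 14.
R2 applies: 14 + 1 = 15.
R3 applies: 15 + 2 = 17.
R4 applies (level before this adjustment is 17 ≥ 14, so +4): 17 + 4 = 21.
R6 applies: 21 + 2 = 23.
Level 23 exceeds the maximum of 18; capped at 18.
Final offense level: 18.
Criminal history: 10 prior points → Category 2 (3-10).
Level 18 falls in the 18 band.
Grid: Level 18 × Category 2 = 66-74 months.

66-74 months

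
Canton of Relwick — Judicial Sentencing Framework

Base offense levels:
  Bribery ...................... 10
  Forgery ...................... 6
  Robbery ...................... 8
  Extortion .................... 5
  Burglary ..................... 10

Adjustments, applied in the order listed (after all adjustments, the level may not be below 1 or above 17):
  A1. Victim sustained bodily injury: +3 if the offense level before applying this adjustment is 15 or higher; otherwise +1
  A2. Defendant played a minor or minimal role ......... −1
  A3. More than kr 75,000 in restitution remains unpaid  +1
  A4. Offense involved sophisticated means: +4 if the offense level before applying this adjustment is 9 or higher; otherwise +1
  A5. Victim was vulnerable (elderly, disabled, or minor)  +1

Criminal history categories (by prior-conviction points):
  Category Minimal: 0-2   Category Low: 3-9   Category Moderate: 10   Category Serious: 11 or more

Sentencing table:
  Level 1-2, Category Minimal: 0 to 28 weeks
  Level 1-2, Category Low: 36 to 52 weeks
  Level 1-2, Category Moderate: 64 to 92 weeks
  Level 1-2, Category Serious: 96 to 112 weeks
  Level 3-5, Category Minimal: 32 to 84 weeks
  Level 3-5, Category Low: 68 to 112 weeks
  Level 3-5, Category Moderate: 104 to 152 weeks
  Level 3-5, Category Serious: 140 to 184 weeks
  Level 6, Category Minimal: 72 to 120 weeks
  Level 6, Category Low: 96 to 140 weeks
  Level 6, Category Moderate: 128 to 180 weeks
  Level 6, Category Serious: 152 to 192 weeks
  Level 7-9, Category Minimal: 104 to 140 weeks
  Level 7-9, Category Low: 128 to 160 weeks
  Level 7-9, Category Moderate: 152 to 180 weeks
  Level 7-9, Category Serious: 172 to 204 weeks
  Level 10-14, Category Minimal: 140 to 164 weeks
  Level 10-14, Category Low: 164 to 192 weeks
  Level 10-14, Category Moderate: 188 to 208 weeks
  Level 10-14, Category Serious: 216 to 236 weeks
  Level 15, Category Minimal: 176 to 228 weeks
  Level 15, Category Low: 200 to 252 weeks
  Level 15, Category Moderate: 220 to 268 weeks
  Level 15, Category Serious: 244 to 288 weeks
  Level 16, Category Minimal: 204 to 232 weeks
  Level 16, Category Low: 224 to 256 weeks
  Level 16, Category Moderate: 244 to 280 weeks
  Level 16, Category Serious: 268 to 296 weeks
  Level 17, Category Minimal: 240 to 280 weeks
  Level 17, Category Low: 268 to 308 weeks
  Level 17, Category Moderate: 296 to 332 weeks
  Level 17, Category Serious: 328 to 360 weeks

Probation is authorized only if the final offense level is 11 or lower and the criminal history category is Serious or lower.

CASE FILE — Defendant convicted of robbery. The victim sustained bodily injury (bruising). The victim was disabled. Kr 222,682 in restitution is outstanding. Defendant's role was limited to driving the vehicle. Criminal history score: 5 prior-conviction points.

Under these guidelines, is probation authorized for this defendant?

Base offense level for robbery: 8.
A1 applies (level before this adjustment is 8 < 15, so +1): 8 + 1 = 9.
A2 applies: 9 − 1 = 8.
A3 applies: 8 + 1 = 9.
A4 does not apply.
A5 applies: 9 + 1 = 10.
Final offense level: 10.
Criminal history: 5 prior points → Category Low (3-9).
Level 10 falls in the 10-14 band.
Grid: Level 10-14 × Category Low = 164-192 weeks.
Probation check: level 10 ≤ 11 and category Low ≤ Serious → eligible.

Yes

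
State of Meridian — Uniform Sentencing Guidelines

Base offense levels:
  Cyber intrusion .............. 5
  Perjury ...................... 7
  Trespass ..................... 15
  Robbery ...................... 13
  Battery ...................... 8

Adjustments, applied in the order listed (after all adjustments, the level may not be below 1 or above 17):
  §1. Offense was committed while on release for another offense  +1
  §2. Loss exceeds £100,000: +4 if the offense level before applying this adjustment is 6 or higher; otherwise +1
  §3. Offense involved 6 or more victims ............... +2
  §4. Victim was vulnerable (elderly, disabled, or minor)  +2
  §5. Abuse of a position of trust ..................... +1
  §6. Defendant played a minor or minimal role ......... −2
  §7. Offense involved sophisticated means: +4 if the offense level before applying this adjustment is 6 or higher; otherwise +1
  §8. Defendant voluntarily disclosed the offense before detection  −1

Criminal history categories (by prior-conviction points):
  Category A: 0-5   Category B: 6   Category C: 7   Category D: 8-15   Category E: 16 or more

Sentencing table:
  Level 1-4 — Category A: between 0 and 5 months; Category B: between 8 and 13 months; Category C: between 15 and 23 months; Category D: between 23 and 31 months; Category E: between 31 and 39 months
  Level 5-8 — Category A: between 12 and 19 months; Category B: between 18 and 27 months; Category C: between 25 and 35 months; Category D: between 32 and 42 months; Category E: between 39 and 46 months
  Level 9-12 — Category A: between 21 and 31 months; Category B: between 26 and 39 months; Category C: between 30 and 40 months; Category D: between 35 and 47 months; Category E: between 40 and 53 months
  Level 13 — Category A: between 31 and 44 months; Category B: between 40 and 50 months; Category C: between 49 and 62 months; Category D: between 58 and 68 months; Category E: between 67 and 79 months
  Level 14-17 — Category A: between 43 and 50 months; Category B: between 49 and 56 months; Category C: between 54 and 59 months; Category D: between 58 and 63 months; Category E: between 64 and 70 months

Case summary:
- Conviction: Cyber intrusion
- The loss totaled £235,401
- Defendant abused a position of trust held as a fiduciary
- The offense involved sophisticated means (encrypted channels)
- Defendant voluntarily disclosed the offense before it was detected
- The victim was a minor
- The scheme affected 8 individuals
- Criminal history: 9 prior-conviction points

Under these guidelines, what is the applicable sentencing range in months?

Base offense level for cyber intrusion: 5.
§2 applies (level before this adjustment is 5 < 6, so +1): 5 + 1 = 6.
§3 applies: 6 + 2 = 8.
§4 applies: 8 + 2 = 10.
§5 applies: 10 + 1 = 11.
§7 applies (level before this adjustment is 11 ≥ 6, so +4): 11 + 4 = 15.
§8 applies: 15 − 1 = 14.
Final offense level: 14.
Criminal history: 9 prior points → Category D (8-15).
Level 14 falls in the 14-17 band.
Grid: Level 14-17 × Category D = 58-63 months.

58-63 months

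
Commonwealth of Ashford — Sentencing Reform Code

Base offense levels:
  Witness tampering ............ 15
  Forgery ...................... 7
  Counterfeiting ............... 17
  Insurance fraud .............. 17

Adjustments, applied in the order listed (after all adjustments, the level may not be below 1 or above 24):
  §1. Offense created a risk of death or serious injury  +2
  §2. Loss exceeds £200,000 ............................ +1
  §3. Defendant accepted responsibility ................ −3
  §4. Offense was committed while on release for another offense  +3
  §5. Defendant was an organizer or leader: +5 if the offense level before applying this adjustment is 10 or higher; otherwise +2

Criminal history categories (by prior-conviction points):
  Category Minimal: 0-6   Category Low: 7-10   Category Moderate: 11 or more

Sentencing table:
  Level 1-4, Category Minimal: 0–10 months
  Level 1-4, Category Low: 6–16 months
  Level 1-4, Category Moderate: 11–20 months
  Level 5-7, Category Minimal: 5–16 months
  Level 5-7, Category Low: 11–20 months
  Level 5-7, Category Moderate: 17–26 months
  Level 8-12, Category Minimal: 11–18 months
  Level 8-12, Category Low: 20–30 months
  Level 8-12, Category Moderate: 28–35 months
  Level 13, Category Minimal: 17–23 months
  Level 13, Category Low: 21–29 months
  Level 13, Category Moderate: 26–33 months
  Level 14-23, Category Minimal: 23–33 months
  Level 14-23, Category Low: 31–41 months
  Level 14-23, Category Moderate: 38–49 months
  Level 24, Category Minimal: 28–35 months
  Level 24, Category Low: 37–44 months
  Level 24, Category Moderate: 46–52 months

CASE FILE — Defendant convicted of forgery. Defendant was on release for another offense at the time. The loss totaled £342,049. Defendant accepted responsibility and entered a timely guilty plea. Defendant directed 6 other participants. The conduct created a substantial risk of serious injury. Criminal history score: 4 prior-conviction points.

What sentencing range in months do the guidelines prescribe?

Base offense level for forgery: 7.
§1 applies: 7 + 2 = 9.
§2 applies: 9 + 1 = 10.
§3 applies: 10 − 3 = 7.
§4 applies: 7 + 3 = 10.
§5 applies (level before this adjustment is 10 ≥ 10, so +5): 10 + 5 = 15.
Final offense level: 15.
Criminal history: 4 prior points → Category Minimal (0-6).
Level 15 falls in the 14-23 band.
Grid: Level 14-23 × Category Minimal = 23-33 months.

23-33 months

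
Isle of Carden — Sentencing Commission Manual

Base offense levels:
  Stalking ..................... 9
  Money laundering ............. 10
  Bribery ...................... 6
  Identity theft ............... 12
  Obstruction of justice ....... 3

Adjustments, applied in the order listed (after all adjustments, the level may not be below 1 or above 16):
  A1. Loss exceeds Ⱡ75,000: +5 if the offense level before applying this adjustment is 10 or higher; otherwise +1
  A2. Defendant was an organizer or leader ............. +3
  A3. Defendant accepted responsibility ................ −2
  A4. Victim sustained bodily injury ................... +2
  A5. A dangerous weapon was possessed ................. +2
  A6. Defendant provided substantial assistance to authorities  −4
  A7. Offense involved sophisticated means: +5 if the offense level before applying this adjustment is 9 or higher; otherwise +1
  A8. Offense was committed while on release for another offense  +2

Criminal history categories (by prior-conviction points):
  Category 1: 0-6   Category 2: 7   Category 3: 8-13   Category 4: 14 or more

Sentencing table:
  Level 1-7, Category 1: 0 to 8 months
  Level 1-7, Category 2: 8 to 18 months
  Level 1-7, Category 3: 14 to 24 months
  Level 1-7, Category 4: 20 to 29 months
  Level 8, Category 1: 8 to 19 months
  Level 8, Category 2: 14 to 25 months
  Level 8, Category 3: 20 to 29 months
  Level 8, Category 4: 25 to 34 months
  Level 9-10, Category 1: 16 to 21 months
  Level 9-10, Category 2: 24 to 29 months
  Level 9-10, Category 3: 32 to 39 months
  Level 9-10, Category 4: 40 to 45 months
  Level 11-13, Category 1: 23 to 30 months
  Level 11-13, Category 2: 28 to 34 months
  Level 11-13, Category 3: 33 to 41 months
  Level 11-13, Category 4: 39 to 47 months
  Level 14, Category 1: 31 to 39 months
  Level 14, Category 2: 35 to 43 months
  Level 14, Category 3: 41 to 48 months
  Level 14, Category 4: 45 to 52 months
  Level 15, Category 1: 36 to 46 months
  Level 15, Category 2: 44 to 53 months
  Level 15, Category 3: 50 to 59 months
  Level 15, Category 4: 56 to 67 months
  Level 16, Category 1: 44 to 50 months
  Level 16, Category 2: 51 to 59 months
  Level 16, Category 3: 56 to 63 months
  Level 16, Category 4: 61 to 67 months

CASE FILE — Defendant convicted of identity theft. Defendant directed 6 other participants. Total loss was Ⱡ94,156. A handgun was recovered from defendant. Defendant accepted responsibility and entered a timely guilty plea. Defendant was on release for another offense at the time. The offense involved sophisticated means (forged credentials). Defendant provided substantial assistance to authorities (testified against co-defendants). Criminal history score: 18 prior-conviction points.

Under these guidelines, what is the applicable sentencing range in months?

Base offense level for identity theft: 12.
A1 applies (level before this adjustment is 12 ≥ 10, so +5): 12 + 5 = 17.
A2 applies: 17 + 3 = 20.
A3 applies: 20 − 2 = 18.
A4 does not apply.
A5 applies: 18 + 2 = 20.
A6 applies: 20 − 4 = 16.
A7 applies (level before this adjustment is 16 ≥ 9, so +5): 16 + 5 = 21.
A8 applies: 21 + 2 = 23.
Level 23 exceeds the maximum of 16; capped at 16.
Final offense level: 16.
Criminal history: 18 prior points → Category 4 (14+).
Level 16 falls in the 16 band.
Grid: Level 16 × Category 4 = 61-67 months.

61-67 months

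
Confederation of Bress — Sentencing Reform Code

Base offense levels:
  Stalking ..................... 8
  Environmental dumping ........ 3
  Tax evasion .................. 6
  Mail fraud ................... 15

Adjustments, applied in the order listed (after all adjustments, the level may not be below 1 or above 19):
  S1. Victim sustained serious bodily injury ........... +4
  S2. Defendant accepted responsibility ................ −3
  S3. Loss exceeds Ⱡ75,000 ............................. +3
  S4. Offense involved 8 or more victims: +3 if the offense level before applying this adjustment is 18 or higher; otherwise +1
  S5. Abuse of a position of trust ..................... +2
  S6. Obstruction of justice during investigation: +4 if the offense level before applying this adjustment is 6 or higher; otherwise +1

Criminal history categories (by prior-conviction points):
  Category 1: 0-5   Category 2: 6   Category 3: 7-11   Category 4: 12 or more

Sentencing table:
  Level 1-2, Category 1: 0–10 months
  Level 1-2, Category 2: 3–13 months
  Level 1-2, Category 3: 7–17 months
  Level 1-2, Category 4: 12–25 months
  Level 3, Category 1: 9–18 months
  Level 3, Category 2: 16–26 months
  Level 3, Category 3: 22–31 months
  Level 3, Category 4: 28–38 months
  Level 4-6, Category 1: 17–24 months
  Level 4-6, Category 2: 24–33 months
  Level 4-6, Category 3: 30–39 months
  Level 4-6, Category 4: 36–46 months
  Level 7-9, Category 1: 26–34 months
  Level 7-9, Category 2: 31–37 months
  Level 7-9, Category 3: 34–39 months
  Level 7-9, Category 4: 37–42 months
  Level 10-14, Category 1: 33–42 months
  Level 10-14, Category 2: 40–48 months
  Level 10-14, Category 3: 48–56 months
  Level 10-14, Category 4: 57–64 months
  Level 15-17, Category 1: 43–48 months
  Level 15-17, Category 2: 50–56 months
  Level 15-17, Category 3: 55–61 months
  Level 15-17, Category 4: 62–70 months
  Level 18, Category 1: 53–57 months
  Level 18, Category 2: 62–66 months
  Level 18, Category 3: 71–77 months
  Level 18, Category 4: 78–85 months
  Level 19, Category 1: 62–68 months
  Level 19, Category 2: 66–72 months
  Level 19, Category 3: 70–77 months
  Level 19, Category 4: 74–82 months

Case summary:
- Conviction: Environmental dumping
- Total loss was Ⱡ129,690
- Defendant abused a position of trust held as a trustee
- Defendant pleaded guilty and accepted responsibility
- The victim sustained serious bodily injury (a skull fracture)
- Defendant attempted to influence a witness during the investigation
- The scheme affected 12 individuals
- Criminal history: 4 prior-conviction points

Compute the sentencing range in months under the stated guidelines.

Base offense level for environmental dumping: 3.
S1 applies: 3 + 4 = 7.
S2 applies: 7 − 3 = 4.
S3 applies: 4 + 3 = 7.
S4 applies (level before this adjustment is 7 < 18, so +1): 7 + 1 = 8.
S5 applies: 8 + 2 = 10.
S6 applies (level before this adjustment is 10 ≥ 6, so +4): 10 + 4 = 14.
Final offense level: 14.
Criminal history: 4 prior points → Category 1 (0-5).
Level 14 falls in the 10-14 band.
Grid: Level 10-14 × Category 1 = 33-42 months.

33-42 months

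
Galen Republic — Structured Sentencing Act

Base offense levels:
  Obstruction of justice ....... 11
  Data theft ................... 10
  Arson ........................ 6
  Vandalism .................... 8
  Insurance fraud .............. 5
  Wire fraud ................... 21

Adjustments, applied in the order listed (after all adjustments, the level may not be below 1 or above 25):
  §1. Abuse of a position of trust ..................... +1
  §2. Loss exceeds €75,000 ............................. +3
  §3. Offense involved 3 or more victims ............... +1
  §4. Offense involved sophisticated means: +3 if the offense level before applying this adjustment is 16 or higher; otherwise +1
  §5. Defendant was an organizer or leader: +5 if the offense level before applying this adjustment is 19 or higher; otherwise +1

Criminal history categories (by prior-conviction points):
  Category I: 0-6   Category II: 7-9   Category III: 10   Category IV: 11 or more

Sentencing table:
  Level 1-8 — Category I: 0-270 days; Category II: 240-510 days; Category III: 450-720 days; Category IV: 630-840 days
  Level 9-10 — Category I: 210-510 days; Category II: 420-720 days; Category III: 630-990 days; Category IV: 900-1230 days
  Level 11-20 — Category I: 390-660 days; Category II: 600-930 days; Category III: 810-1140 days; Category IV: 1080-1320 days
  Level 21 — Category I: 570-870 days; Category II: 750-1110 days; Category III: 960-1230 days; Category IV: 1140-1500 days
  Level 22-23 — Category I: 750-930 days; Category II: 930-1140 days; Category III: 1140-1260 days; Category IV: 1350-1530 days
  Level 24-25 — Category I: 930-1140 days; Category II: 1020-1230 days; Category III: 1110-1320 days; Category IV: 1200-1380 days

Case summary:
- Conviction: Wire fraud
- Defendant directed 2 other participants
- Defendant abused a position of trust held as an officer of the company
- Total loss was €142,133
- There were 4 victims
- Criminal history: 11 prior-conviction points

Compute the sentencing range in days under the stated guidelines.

1200-1380 days

Base offense level for wire fraud: 21.
§1 applies: 21 + 1 = 22.
§2 applies: 22 + 3 = 25.
§3 applies: 25 + 1 = 26.
§5 applies (level before this adjustment is 26 ≥ 19, so +5): 26 + 5 = 31.
Level 31 exceeds the maximum of 25; capped at 25.
Final offense level: 25.
Criminal history: 11 prior points → Category IV (11+).
Level 25 falls in the 24-25 band.
Grid: Level 24-25 × Category IV = 1200-1380 days.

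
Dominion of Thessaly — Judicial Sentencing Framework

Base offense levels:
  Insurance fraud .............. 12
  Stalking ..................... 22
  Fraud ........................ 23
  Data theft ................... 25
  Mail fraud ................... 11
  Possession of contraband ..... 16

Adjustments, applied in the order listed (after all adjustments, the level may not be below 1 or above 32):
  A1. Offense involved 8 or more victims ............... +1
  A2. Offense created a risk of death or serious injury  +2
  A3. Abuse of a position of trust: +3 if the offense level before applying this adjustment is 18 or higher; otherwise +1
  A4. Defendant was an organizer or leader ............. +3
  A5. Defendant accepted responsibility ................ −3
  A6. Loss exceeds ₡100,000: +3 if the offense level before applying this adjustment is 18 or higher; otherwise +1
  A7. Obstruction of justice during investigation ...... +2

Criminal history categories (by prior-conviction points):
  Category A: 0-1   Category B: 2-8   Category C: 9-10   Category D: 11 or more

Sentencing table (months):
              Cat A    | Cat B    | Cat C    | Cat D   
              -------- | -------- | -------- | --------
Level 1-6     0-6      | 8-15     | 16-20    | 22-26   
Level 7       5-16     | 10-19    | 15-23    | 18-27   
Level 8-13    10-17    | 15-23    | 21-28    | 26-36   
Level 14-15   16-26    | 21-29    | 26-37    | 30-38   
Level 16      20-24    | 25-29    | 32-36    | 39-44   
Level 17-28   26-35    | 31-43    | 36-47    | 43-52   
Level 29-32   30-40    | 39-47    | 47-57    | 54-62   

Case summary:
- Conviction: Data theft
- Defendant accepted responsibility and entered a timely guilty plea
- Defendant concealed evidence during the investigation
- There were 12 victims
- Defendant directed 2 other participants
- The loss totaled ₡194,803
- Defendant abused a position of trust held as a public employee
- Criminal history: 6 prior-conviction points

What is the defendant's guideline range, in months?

Base offense level for data theft: 25.
A1 applies: 25 + 1 = 26.
A3 applies (level before this adjustment is 26 ≥ 18, so +3): 26 + 3 = 29.
A4 applies: 29 + 3 = 32.
A5 applies: 32 − 3 = 29.
A6 applies (level before this adjustment is 29 ≥ 18, so +3): 29 + 3 = 32.
A7 applies: 32 + 2 = 34.
Level 34 exceeds the maximum of 32; capped at 32.
Final offense level: 32.
Criminal history: 6 prior points → Category B (2-8).
Level 32 falls in the 29-32 band.
Grid: Level 29-32 × Category B = 39-47 months.

39-47 months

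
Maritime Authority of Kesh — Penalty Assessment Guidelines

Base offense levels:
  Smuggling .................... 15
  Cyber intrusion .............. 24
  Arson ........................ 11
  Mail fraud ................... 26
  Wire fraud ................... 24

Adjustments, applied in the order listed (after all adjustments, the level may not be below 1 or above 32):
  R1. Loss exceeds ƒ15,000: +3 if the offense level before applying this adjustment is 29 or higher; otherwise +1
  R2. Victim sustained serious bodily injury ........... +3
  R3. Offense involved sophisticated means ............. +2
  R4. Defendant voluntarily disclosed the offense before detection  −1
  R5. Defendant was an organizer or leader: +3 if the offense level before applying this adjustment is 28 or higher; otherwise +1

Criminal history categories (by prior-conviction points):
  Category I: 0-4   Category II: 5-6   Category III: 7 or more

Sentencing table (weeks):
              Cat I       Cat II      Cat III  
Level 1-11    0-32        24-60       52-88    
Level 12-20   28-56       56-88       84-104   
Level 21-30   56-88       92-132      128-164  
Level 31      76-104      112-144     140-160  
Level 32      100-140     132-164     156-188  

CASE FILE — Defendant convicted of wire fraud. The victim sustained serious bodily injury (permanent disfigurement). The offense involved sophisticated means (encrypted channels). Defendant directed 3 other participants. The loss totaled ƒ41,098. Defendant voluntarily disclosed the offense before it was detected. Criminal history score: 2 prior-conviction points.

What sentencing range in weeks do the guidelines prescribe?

Base offense level for wire fraud: 24.
R1 applies (level before this adjustment is 24 < 29, so +1): 24 + 1 = 25.
R2 applies: 25 + 3 = 28.
R3 applies: 28 + 2 = 30.
R4 applies: 30 − 1 = 29.
R5 applies (level before this adjustment is 29 ≥ 28, so +3): 29 + 3 = 32.
Final offense level: 32.
Criminal history: 2 prior points → Category I (0-4).
Level 32 falls in the 32 band.
Grid: Level 32 × Category I = 100-140 weeks.

100-140 weeks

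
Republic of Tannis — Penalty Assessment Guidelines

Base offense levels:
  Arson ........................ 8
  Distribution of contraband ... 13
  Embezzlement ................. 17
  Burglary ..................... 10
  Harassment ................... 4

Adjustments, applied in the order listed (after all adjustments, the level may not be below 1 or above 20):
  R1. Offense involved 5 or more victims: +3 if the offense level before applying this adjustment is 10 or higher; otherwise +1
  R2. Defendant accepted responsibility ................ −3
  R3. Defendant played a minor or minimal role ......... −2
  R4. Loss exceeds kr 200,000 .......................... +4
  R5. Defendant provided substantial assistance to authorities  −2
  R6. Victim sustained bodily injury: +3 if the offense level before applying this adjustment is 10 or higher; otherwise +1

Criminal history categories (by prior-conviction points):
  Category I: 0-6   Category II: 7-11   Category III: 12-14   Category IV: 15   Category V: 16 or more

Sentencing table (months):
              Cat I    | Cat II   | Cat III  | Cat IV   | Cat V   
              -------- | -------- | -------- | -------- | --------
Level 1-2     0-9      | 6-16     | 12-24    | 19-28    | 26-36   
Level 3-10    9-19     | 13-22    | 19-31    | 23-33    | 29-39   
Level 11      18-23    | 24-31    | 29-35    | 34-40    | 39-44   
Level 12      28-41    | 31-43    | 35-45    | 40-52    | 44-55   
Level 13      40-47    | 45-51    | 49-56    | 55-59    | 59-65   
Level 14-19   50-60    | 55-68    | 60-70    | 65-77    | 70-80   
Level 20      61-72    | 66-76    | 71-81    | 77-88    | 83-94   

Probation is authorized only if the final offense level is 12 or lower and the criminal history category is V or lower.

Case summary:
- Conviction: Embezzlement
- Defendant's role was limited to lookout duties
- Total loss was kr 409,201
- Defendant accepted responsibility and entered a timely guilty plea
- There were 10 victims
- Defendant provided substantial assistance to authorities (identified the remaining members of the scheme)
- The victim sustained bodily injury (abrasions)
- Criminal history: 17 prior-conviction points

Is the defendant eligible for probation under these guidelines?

Base offense level for embezzlement: 17.
R1 applies (level before this adjustment is 17 ≥ 10, so +3): 17 + 3 = 20.
R2 applies: 20 − 3 = 17.
R3 applies: 17 − 2 = 15.
R4 applies: 15 + 4 = 19.
R5 applies: 19 − 2 = 17.
R6 applies (level before this adjustment is 17 ≥ 10, so +3): 17 + 3 = 20.
Final offense level: 20.
Criminal history: 17 prior points → Category V (16+).
Level 20 falls in the 20 band.
Grid: Level 20 × Category V = 83-94 months.
Probation check: level 20 > 12 and category V ≤ V → not eligible.

No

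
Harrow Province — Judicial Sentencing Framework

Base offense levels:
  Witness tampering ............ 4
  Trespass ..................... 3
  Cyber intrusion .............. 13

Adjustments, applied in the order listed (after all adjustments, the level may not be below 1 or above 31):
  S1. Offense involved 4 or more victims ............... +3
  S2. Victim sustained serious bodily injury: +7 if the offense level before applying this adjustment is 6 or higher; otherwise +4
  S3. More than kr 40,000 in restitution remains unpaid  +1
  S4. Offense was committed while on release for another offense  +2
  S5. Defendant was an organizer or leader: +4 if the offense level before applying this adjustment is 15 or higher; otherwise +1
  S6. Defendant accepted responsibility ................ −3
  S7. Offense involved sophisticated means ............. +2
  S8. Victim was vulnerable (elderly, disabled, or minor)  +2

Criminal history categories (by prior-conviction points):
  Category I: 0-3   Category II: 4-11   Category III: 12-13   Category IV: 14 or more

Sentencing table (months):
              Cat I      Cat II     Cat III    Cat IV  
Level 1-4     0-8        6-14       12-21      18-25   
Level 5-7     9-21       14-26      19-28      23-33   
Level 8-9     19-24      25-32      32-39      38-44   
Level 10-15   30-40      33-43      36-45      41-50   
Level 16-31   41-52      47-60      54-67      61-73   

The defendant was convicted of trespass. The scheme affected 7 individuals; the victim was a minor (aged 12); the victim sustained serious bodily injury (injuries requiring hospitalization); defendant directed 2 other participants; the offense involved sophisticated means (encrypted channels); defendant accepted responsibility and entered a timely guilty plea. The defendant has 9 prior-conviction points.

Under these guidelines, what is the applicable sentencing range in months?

Base offense level for trespass: 3.
S1 applies: 3 + 3 = 6.
S2 applies (level before this adjustment is 6 ≥ 6, so +7): 6 + 7 = 13.
S5 applies (level before this adjustment is 13 < 15, so +1): 13 + 1 = 14.
S6 applies: 14 − 3 = 11.
S7 applies: 11 + 2 = 13.
S8 applies: 13 + 2 = 15.
Final offense level: 15.
Criminal history: 9 prior points → Category II (4-11).
Level 15 falls in the 10-15 band.
Grid: Level 10-15 × Category II = 33-43 months.

33-43 months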